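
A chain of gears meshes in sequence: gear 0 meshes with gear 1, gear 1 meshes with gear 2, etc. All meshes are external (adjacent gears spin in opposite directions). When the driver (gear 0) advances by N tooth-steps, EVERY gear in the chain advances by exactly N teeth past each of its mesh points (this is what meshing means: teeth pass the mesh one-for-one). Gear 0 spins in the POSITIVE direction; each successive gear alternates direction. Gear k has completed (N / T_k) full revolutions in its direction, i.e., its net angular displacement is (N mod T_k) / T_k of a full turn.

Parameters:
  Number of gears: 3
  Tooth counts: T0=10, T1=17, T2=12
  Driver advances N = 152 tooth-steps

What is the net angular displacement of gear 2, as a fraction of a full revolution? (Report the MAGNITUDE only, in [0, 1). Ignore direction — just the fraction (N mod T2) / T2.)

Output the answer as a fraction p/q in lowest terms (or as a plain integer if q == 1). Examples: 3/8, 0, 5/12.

Chain of 3 gears, tooth counts: [10, 17, 12]
  gear 0: T0=10, direction=positive, advance = 152 mod 10 = 2 teeth = 2/10 turn
  gear 1: T1=17, direction=negative, advance = 152 mod 17 = 16 teeth = 16/17 turn
  gear 2: T2=12, direction=positive, advance = 152 mod 12 = 8 teeth = 8/12 turn
Gear 2: 152 mod 12 = 8
Fraction = 8 / 12 = 2/3 (gcd(8,12)=4) = 2/3

Answer: 2/3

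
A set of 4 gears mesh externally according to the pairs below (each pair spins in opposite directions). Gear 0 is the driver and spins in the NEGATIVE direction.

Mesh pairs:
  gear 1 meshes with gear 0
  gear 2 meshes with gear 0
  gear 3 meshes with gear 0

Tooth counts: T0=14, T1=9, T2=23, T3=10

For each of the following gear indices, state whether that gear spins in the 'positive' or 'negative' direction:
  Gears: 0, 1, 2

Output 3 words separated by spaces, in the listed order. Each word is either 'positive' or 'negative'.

Gear 0 (driver): negative (depth 0)
  gear 1: meshes with gear 0 -> depth 1 -> positive (opposite of gear 0)
  gear 2: meshes with gear 0 -> depth 1 -> positive (opposite of gear 0)
  gear 3: meshes with gear 0 -> depth 1 -> positive (opposite of gear 0)
Queried indices 0, 1, 2 -> negative, positive, positive

Answer: negative positive positive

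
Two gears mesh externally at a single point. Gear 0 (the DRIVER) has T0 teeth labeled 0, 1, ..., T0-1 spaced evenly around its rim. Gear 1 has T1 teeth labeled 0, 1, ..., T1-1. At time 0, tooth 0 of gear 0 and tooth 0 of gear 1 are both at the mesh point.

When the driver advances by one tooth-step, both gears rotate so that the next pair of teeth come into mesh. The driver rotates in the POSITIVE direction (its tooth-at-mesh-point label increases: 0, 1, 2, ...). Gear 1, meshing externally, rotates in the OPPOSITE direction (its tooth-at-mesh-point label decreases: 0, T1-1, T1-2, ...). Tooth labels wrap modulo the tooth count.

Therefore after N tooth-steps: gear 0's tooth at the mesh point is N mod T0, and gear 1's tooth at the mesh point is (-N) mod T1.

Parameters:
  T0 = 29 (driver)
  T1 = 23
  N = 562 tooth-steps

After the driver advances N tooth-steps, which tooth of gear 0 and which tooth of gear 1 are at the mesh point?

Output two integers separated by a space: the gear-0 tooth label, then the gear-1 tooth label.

Gear 0 (driver, T0=29): tooth at mesh = N mod T0
  562 = 19 * 29 + 11, so 562 mod 29 = 11
  gear 0 tooth = 11
Gear 1 (driven, T1=23): tooth at mesh = (-N) mod T1
  562 = 24 * 23 + 10, so 562 mod 23 = 10
  (-562) mod 23 = (-10) mod 23 = 23 - 10 = 13
Mesh after 562 steps: gear-0 tooth 11 meets gear-1 tooth 13

Answer: 11 13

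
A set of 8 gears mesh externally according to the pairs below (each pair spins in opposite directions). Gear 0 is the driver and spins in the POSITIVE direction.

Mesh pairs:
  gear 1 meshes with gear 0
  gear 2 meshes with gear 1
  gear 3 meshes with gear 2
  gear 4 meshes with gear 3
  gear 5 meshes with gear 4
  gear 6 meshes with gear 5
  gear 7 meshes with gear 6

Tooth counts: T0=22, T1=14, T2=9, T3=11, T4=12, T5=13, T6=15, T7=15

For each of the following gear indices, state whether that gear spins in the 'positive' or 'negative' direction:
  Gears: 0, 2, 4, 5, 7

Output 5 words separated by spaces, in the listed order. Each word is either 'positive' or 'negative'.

Answer: positive positive positive negative negative

Derivation:
Gear 0 (driver): positive (depth 0)
  gear 1: meshes with gear 0 -> depth 1 -> negative (opposite of gear 0)
  gear 2: meshes with gear 1 -> depth 2 -> positive (opposite of gear 1)
  gear 3: meshes with gear 2 -> depth 3 -> negative (opposite of gear 2)
  gear 4: meshes with gear 3 -> depth 4 -> positive (opposite of gear 3)
  gear 5: meshes with gear 4 -> depth 5 -> negative (opposite of gear 4)
  gear 6: meshes with gear 5 -> depth 6 -> positive (opposite of gear 5)
  gear 7: meshes with gear 6 -> depth 7 -> negative (opposite of gear 6)
Queried indices 0, 2, 4, 5, 7 -> positive, positive, positive, negative, negative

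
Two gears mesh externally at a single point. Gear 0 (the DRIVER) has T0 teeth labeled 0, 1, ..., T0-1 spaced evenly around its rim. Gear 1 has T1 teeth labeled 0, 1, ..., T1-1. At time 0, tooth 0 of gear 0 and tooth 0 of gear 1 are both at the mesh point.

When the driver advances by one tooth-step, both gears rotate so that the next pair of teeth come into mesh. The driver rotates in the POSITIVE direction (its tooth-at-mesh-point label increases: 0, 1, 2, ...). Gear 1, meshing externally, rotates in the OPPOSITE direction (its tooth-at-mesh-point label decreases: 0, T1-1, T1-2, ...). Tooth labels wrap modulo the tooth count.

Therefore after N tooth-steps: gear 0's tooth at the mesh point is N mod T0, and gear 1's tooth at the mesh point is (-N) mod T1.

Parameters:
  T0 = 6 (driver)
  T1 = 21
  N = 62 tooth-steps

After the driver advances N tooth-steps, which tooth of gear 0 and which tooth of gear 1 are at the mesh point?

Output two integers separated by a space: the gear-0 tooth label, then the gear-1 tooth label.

Gear 0 (driver, T0=6): tooth at mesh = N mod T0
  62 = 10 * 6 + 2, so 62 mod 6 = 2
  gear 0 tooth = 2
Gear 1 (driven, T1=21): tooth at mesh = (-N) mod T1
  62 = 2 * 21 + 20, so 62 mod 21 = 20
  (-62) mod 21 = (-20) mod 21 = 21 - 20 = 1
Mesh after 62 steps: gear-0 tooth 2 meets gear-1 tooth 1

Answer: 2 1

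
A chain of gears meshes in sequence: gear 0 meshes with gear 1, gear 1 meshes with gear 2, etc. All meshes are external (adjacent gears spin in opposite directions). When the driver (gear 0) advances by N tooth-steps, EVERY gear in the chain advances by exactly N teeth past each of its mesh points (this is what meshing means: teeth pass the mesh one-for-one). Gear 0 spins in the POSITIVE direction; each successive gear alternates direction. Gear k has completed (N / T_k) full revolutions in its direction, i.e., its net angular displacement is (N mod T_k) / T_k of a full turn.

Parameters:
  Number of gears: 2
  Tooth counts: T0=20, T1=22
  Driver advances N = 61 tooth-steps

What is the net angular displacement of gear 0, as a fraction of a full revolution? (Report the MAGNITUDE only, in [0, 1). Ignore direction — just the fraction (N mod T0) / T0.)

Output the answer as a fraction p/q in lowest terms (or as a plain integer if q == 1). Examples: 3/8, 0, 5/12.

Answer: 1/20

Derivation:
Chain of 2 gears, tooth counts: [20, 22]
  gear 0: T0=20, direction=positive, advance = 61 mod 20 = 1 teeth = 1/20 turn
  gear 1: T1=22, direction=negative, advance = 61 mod 22 = 17 teeth = 17/22 turn
Gear 0: 61 mod 20 = 1
Fraction = 1 / 20 = 1/20 (gcd(1,20)=1) = 1/20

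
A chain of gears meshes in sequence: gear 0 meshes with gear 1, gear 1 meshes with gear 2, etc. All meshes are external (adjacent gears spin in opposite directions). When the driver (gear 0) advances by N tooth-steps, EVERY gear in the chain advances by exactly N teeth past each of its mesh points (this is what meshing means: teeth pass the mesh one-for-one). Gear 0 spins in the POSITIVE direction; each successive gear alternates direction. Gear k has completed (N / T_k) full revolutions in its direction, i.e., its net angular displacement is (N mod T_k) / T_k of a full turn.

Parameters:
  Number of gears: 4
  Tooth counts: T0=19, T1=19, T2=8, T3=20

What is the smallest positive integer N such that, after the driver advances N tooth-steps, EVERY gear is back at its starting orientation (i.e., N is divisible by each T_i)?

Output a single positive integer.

Answer: 760

Derivation:
Gear k returns to start when N is a multiple of T_k.
All gears at start simultaneously when N is a common multiple of [19, 19, 8, 20]; the smallest such N is lcm(19, 19, 8, 20).
Start: lcm = T0 = 19
Fold in T1=19: gcd(19, 19) = 19; lcm(19, 19) = 19 * 19 / 19 = 361 / 19 = 19
Fold in T2=8: gcd(19, 8) = 1; lcm(19, 8) = 19 * 8 / 1 = 152 / 1 = 152
Fold in T3=20: gcd(152, 20) = 4; lcm(152, 20) = 152 * 20 / 4 = 3040 / 4 = 760
Full cycle length = 760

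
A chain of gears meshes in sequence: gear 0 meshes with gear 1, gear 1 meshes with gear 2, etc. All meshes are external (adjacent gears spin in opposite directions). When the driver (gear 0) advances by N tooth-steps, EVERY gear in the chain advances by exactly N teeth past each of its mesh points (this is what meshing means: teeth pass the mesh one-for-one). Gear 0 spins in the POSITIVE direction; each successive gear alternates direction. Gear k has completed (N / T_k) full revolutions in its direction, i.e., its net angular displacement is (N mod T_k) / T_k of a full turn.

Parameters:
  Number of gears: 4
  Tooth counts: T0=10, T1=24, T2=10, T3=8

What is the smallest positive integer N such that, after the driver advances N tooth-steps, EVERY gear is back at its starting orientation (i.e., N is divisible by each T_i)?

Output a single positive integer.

Answer: 120

Derivation:
Gear k returns to start when N is a multiple of T_k.
All gears at start simultaneously when N is a common multiple of [10, 24, 10, 8]; the smallest such N is lcm(10, 24, 10, 8).
Start: lcm = T0 = 10
Fold in T1=24: gcd(10, 24) = 2; lcm(10, 24) = 10 * 24 / 2 = 240 / 2 = 120
Fold in T2=10: gcd(120, 10) = 10; lcm(120, 10) = 120 * 10 / 10 = 1200 / 10 = 120
Fold in T3=8: gcd(120, 8) = 8; lcm(120, 8) = 120 * 8 / 8 = 960 / 8 = 120
Full cycle length = 120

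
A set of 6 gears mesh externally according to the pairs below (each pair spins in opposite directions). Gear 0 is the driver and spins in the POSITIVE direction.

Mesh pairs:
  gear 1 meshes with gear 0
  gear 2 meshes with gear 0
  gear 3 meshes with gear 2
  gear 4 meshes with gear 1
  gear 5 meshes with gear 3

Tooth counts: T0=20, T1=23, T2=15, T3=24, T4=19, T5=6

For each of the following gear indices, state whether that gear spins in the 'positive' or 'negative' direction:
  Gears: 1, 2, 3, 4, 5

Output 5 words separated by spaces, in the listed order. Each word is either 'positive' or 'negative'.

Gear 0 (driver): positive (depth 0)
  gear 1: meshes with gear 0 -> depth 1 -> negative (opposite of gear 0)
  gear 2: meshes with gear 0 -> depth 1 -> negative (opposite of gear 0)
  gear 3: meshes with gear 2 -> depth 2 -> positive (opposite of gear 2)
  gear 4: meshes with gear 1 -> depth 2 -> positive (opposite of gear 1)
  gear 5: meshes with gear 3 -> depth 3 -> negative (opposite of gear 3)
Queried indices 1, 2, 3, 4, 5 -> negative, negative, positive, positive, negative

Answer: negative negative positive positive negative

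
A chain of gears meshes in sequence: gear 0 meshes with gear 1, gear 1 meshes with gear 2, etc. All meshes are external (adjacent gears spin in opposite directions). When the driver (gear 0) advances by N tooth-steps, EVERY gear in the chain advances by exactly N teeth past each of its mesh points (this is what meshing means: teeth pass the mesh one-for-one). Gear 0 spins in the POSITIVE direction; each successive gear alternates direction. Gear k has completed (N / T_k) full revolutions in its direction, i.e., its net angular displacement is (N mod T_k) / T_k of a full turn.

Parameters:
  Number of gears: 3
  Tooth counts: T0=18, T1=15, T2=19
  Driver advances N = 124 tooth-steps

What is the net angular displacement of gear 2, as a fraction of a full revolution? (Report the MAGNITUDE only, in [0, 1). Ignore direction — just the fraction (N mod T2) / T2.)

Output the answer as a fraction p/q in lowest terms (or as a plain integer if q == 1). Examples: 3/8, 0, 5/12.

Chain of 3 gears, tooth counts: [18, 15, 19]
  gear 0: T0=18, direction=positive, advance = 124 mod 18 = 16 teeth = 16/18 turn
  gear 1: T1=15, direction=negative, advance = 124 mod 15 = 4 teeth = 4/15 turn
  gear 2: T2=19, direction=positive, advance = 124 mod 19 = 10 teeth = 10/19 turn
Gear 2: 124 mod 19 = 10
Fraction = 10 / 19 = 10/19 (gcd(10,19)=1) = 10/19

Answer: 10/19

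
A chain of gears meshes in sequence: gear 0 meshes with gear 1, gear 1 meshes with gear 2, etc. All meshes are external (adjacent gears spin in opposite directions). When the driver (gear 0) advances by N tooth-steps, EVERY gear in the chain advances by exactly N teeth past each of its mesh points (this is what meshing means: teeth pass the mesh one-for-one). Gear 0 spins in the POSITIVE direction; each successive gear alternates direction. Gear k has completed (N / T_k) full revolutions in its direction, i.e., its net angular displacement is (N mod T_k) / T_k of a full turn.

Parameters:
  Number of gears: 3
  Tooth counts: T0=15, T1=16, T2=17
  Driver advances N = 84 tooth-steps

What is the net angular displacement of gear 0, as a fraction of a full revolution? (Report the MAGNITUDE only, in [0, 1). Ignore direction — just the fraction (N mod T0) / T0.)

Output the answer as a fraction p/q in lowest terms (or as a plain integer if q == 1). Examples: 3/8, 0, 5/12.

Chain of 3 gears, tooth counts: [15, 16, 17]
  gear 0: T0=15, direction=positive, advance = 84 mod 15 = 9 teeth = 9/15 turn
  gear 1: T1=16, direction=negative, advance = 84 mod 16 = 4 teeth = 4/16 turn
  gear 2: T2=17, direction=positive, advance = 84 mod 17 = 16 teeth = 16/17 turn
Gear 0: 84 mod 15 = 9
Fraction = 9 / 15 = 3/5 (gcd(9,15)=3) = 3/5

Answer: 3/5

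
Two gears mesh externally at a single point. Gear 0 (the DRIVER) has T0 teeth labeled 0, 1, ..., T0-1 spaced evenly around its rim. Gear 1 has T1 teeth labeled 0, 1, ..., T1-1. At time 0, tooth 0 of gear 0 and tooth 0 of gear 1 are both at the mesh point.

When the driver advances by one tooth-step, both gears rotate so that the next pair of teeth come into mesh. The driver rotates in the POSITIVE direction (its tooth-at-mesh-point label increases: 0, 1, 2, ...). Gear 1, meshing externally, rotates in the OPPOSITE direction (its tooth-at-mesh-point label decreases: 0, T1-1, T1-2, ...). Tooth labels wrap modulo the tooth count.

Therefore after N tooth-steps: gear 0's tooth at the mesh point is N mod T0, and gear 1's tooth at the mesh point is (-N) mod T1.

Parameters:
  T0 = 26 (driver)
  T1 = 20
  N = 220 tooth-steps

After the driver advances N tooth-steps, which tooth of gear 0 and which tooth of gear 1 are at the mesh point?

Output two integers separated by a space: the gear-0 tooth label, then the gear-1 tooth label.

Answer: 12 0

Derivation:
Gear 0 (driver, T0=26): tooth at mesh = N mod T0
  220 = 8 * 26 + 12, so 220 mod 26 = 12
  gear 0 tooth = 12
Gear 1 (driven, T1=20): tooth at mesh = (-N) mod T1
  220 = 11 * 20 + 0, so 220 mod 20 = 0
  (-220) mod 20 = 0
Mesh after 220 steps: gear-0 tooth 12 meets gear-1 tooth 0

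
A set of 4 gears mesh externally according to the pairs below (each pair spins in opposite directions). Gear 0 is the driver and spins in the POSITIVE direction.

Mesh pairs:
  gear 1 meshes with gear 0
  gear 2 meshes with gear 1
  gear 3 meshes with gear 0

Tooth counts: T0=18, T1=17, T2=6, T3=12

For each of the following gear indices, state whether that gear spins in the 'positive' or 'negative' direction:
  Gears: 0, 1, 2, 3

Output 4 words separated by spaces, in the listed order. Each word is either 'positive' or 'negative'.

Answer: positive negative positive negative

Derivation:
Gear 0 (driver): positive (depth 0)
  gear 1: meshes with gear 0 -> depth 1 -> negative (opposite of gear 0)
  gear 2: meshes with gear 1 -> depth 2 -> positive (opposite of gear 1)
  gear 3: meshes with gear 0 -> depth 1 -> negative (opposite of gear 0)
Queried indices 0, 1, 2, 3 -> positive, negative, positive, negative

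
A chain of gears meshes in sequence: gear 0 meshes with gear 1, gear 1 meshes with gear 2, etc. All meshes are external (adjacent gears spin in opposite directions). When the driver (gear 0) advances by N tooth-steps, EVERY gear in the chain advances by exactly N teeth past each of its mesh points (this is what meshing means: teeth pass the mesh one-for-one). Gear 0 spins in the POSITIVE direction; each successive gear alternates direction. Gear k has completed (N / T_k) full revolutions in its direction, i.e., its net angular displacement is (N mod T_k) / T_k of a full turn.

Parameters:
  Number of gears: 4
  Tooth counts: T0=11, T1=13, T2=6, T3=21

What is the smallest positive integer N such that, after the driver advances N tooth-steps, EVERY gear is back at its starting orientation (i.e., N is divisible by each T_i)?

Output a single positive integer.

Gear k returns to start when N is a multiple of T_k.
All gears at start simultaneously when N is a common multiple of [11, 13, 6, 21]; the smallest such N is lcm(11, 13, 6, 21).
Start: lcm = T0 = 11
Fold in T1=13: gcd(11, 13) = 1; lcm(11, 13) = 11 * 13 / 1 = 143 / 1 = 143
Fold in T2=6: gcd(143, 6) = 1; lcm(143, 6) = 143 * 6 / 1 = 858 / 1 = 858
Fold in T3=21: gcd(858, 21) = 3; lcm(858, 21) = 858 * 21 / 3 = 18018 / 3 = 6006
Full cycle length = 6006

Answer: 6006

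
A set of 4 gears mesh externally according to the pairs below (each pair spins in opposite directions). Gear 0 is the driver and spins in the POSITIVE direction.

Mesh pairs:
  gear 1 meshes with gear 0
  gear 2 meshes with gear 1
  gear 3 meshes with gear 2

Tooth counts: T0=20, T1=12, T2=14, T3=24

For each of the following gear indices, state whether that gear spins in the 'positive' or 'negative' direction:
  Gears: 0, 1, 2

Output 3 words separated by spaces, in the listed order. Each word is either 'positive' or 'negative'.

Answer: positive negative positive

Derivation:
Gear 0 (driver): positive (depth 0)
  gear 1: meshes with gear 0 -> depth 1 -> negative (opposite of gear 0)
  gear 2: meshes with gear 1 -> depth 2 -> positive (opposite of gear 1)
  gear 3: meshes with gear 2 -> depth 3 -> negative (opposite of gear 2)
Queried indices 0, 1, 2 -> positive, negative, positive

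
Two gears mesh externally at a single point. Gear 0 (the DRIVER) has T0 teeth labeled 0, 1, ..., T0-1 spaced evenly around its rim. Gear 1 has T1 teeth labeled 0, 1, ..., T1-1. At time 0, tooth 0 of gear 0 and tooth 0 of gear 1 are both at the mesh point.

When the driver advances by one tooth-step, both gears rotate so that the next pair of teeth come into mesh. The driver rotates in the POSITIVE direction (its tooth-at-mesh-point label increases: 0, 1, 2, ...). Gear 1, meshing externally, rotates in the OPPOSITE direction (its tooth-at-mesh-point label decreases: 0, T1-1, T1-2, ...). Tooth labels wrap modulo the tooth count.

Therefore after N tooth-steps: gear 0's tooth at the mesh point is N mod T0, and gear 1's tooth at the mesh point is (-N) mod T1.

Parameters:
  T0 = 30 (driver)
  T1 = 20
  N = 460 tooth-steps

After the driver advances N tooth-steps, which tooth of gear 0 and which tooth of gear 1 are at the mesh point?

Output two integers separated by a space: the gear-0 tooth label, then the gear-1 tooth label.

Answer: 10 0

Derivation:
Gear 0 (driver, T0=30): tooth at mesh = N mod T0
  460 = 15 * 30 + 10, so 460 mod 30 = 10
  gear 0 tooth = 10
Gear 1 (driven, T1=20): tooth at mesh = (-N) mod T1
  460 = 23 * 20 + 0, so 460 mod 20 = 0
  (-460) mod 20 = 0
Mesh after 460 steps: gear-0 tooth 10 meets gear-1 tooth 0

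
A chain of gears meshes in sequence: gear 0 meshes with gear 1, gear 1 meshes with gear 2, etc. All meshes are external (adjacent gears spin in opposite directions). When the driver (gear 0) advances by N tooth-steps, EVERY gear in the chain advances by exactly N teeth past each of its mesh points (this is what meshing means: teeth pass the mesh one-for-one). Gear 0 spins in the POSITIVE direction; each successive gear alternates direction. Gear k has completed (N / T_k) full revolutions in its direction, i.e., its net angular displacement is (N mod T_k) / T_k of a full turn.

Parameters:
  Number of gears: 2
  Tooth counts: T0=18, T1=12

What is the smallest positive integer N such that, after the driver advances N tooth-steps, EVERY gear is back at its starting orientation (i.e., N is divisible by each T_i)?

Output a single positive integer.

Answer: 36

Derivation:
Gear k returns to start when N is a multiple of T_k.
All gears at start simultaneously when N is a common multiple of [18, 12]; the smallest such N is lcm(18, 12).
Start: lcm = T0 = 18
Fold in T1=12: gcd(18, 12) = 6; lcm(18, 12) = 18 * 12 / 6 = 216 / 6 = 36
Full cycle length = 36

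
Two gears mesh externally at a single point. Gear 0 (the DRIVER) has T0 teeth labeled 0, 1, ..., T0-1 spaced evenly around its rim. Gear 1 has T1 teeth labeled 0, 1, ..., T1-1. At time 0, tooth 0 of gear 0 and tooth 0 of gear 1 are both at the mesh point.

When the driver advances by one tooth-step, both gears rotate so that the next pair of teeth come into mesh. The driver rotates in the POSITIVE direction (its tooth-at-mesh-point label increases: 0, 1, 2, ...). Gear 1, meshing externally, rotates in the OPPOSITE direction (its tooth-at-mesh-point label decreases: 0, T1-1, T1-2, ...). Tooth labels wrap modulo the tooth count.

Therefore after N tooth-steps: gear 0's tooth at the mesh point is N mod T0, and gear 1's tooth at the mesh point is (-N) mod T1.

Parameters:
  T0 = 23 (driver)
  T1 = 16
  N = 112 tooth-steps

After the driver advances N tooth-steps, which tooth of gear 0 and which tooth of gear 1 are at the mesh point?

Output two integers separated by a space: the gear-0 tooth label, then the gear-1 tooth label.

Answer: 20 0

Derivation:
Gear 0 (driver, T0=23): tooth at mesh = N mod T0
  112 = 4 * 23 + 20, so 112 mod 23 = 20
  gear 0 tooth = 20
Gear 1 (driven, T1=16): tooth at mesh = (-N) mod T1
  112 = 7 * 16 + 0, so 112 mod 16 = 0
  (-112) mod 16 = 0
Mesh after 112 steps: gear-0 tooth 20 meets gear-1 tooth 0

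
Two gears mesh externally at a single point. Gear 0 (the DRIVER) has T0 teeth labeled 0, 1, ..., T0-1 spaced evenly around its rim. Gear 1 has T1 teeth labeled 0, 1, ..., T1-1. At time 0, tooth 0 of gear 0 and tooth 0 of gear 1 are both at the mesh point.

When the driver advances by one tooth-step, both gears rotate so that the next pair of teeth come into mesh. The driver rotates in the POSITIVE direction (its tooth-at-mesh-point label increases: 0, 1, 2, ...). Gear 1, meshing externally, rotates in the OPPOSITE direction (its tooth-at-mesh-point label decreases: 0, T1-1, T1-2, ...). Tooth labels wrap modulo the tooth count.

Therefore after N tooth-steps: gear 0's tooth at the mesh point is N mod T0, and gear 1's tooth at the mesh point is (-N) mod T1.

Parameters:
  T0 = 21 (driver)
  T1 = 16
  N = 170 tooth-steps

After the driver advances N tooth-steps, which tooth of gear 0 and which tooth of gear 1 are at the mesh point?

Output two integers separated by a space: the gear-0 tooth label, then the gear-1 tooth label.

Answer: 2 6

Derivation:
Gear 0 (driver, T0=21): tooth at mesh = N mod T0
  170 = 8 * 21 + 2, so 170 mod 21 = 2
  gear 0 tooth = 2
Gear 1 (driven, T1=16): tooth at mesh = (-N) mod T1
  170 = 10 * 16 + 10, so 170 mod 16 = 10
  (-170) mod 16 = (-10) mod 16 = 16 - 10 = 6
Mesh after 170 steps: gear-0 tooth 2 meets gear-1 tooth 6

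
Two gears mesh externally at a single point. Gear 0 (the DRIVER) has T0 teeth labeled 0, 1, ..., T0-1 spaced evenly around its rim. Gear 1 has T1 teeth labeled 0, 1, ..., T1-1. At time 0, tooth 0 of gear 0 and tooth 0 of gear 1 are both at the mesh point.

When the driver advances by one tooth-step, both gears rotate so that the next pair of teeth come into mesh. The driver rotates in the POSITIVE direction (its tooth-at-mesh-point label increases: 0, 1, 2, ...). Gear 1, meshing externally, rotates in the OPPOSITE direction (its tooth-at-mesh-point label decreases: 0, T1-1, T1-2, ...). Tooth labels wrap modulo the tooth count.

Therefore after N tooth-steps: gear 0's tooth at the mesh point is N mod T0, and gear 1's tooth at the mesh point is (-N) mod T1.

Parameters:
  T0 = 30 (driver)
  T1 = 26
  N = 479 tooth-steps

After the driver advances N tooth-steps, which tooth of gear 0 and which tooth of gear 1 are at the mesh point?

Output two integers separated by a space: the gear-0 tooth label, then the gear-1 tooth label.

Gear 0 (driver, T0=30): tooth at mesh = N mod T0
  479 = 15 * 30 + 29, so 479 mod 30 = 29
  gear 0 tooth = 29
Gear 1 (driven, T1=26): tooth at mesh = (-N) mod T1
  479 = 18 * 26 + 11, so 479 mod 26 = 11
  (-479) mod 26 = (-11) mod 26 = 26 - 11 = 15
Mesh after 479 steps: gear-0 tooth 29 meets gear-1 tooth 15

Answer: 29 15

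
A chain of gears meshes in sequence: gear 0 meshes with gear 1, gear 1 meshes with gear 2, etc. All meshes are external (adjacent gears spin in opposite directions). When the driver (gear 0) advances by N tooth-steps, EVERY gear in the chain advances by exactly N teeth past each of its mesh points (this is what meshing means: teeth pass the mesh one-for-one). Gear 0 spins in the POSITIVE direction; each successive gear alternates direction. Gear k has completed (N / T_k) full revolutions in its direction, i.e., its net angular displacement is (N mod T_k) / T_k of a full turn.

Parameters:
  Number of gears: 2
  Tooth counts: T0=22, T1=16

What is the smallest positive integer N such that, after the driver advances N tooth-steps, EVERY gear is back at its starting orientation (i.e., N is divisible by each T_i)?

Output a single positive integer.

Gear k returns to start when N is a multiple of T_k.
All gears at start simultaneously when N is a common multiple of [22, 16]; the smallest such N is lcm(22, 16).
Start: lcm = T0 = 22
Fold in T1=16: gcd(22, 16) = 2; lcm(22, 16) = 22 * 16 / 2 = 352 / 2 = 176
Full cycle length = 176

Answer: 176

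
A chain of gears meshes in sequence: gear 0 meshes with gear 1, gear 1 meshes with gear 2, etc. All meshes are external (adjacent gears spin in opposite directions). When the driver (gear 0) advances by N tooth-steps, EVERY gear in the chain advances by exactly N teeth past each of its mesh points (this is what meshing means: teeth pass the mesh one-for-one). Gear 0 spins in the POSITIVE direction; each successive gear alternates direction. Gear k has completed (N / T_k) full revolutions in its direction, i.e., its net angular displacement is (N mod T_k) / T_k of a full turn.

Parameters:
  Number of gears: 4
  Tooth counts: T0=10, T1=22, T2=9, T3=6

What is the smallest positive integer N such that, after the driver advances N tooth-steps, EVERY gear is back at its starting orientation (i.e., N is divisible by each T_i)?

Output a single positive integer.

Answer: 990

Derivation:
Gear k returns to start when N is a multiple of T_k.
All gears at start simultaneously when N is a common multiple of [10, 22, 9, 6]; the smallest such N is lcm(10, 22, 9, 6).
Start: lcm = T0 = 10
Fold in T1=22: gcd(10, 22) = 2; lcm(10, 22) = 10 * 22 / 2 = 220 / 2 = 110
Fold in T2=9: gcd(110, 9) = 1; lcm(110, 9) = 110 * 9 / 1 = 990 / 1 = 990
Fold in T3=6: gcd(990, 6) = 6; lcm(990, 6) = 990 * 6 / 6 = 5940 / 6 = 990
Full cycle length = 990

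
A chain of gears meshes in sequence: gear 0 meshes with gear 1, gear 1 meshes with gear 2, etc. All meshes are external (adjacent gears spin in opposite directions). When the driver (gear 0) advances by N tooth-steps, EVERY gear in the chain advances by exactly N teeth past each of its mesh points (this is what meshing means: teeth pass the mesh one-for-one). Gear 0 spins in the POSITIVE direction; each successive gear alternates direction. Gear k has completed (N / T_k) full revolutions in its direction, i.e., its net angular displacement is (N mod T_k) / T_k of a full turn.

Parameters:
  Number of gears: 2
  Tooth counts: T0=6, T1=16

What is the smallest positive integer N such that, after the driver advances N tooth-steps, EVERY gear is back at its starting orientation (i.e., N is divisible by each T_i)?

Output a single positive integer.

Answer: 48

Derivation:
Gear k returns to start when N is a multiple of T_k.
All gears at start simultaneously when N is a common multiple of [6, 16]; the smallest such N is lcm(6, 16).
Start: lcm = T0 = 6
Fold in T1=16: gcd(6, 16) = 2; lcm(6, 16) = 6 * 16 / 2 = 96 / 2 = 48
Full cycle length = 48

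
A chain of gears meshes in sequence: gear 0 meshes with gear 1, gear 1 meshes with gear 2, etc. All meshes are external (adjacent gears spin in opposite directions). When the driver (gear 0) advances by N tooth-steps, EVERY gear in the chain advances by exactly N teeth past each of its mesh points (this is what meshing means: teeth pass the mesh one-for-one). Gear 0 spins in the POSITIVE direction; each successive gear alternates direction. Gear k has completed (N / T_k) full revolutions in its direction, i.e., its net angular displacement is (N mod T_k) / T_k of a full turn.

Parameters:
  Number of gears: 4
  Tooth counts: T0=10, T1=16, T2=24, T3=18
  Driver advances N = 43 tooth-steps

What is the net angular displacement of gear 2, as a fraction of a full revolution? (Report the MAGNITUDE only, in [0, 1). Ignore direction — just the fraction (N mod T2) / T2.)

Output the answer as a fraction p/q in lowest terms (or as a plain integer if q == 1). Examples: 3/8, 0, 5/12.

Answer: 19/24

Derivation:
Chain of 4 gears, tooth counts: [10, 16, 24, 18]
  gear 0: T0=10, direction=positive, advance = 43 mod 10 = 3 teeth = 3/10 turn
  gear 1: T1=16, direction=negative, advance = 43 mod 16 = 11 teeth = 11/16 turn
  gear 2: T2=24, direction=positive, advance = 43 mod 24 = 19 teeth = 19/24 turn
  gear 3: T3=18, direction=negative, advance = 43 mod 18 = 7 teeth = 7/18 turn
Gear 2: 43 mod 24 = 19
Fraction = 19 / 24 = 19/24 (gcd(19,24)=1) = 19/24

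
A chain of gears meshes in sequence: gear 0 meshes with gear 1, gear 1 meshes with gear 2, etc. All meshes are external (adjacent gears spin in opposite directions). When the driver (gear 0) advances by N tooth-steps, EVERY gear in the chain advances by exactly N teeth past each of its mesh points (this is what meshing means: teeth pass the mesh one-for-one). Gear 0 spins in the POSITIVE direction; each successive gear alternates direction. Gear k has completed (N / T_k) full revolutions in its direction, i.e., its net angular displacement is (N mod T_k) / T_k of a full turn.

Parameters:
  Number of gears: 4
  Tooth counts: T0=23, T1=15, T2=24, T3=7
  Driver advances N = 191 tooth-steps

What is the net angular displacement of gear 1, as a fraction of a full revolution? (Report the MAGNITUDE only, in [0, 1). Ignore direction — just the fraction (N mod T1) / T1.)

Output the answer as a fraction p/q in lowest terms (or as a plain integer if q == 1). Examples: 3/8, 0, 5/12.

Answer: 11/15

Derivation:
Chain of 4 gears, tooth counts: [23, 15, 24, 7]
  gear 0: T0=23, direction=positive, advance = 191 mod 23 = 7 teeth = 7/23 turn
  gear 1: T1=15, direction=negative, advance = 191 mod 15 = 11 teeth = 11/15 turn
  gear 2: T2=24, direction=positive, advance = 191 mod 24 = 23 teeth = 23/24 turn
  gear 3: T3=7, direction=negative, advance = 191 mod 7 = 2 teeth = 2/7 turn
Gear 1: 191 mod 15 = 11
Fraction = 11 / 15 = 11/15 (gcd(11,15)=1) = 11/15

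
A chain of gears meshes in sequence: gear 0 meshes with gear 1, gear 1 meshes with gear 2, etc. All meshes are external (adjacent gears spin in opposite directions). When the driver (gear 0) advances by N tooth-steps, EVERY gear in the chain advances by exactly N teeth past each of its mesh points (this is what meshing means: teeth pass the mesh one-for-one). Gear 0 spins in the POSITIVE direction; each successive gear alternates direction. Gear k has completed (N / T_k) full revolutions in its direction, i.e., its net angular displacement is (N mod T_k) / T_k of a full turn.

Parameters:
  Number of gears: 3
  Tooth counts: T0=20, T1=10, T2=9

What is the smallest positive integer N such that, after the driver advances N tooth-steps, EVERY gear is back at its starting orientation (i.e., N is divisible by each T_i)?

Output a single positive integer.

Gear k returns to start when N is a multiple of T_k.
All gears at start simultaneously when N is a common multiple of [20, 10, 9]; the smallest such N is lcm(20, 10, 9).
Start: lcm = T0 = 20
Fold in T1=10: gcd(20, 10) = 10; lcm(20, 10) = 20 * 10 / 10 = 200 / 10 = 20
Fold in T2=9: gcd(20, 9) = 1; lcm(20, 9) = 20 * 9 / 1 = 180 / 1 = 180
Full cycle length = 180

Answer: 180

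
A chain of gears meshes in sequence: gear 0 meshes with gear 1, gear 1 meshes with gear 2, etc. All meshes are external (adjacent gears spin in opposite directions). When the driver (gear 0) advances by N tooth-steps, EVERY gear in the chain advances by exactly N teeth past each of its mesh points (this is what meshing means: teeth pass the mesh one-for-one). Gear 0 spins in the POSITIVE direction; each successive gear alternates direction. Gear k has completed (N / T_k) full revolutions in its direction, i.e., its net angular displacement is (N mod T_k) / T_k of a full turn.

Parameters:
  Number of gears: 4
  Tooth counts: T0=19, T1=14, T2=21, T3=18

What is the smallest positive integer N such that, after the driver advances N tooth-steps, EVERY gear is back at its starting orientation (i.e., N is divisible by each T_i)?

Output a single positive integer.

Answer: 2394

Derivation:
Gear k returns to start when N is a multiple of T_k.
All gears at start simultaneously when N is a common multiple of [19, 14, 21, 18]; the smallest such N is lcm(19, 14, 21, 18).
Start: lcm = T0 = 19
Fold in T1=14: gcd(19, 14) = 1; lcm(19, 14) = 19 * 14 / 1 = 266 / 1 = 266
Fold in T2=21: gcd(266, 21) = 7; lcm(266, 21) = 266 * 21 / 7 = 5586 / 7 = 798
Fold in T3=18: gcd(798, 18) = 6; lcm(798, 18) = 798 * 18 / 6 = 14364 / 6 = 2394
Full cycle length = 2394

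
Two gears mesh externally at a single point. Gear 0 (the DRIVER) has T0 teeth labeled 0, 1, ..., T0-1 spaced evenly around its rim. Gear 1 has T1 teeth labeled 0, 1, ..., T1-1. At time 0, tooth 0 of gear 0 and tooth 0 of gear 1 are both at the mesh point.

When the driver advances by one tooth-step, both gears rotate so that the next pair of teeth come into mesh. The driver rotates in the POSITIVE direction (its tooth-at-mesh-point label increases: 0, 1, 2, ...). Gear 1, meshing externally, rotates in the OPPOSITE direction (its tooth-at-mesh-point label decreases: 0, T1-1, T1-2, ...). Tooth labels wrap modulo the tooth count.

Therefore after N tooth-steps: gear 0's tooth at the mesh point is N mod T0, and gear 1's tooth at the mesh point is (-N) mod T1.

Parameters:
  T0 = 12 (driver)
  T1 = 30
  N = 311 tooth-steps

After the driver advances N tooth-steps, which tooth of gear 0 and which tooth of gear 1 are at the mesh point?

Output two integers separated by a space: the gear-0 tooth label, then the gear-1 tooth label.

Gear 0 (driver, T0=12): tooth at mesh = N mod T0
  311 = 25 * 12 + 11, so 311 mod 12 = 11
  gear 0 tooth = 11
Gear 1 (driven, T1=30): tooth at mesh = (-N) mod T1
  311 = 10 * 30 + 11, so 311 mod 30 = 11
  (-311) mod 30 = (-11) mod 30 = 30 - 11 = 19
Mesh after 311 steps: gear-0 tooth 11 meets gear-1 tooth 19

Answer: 11 19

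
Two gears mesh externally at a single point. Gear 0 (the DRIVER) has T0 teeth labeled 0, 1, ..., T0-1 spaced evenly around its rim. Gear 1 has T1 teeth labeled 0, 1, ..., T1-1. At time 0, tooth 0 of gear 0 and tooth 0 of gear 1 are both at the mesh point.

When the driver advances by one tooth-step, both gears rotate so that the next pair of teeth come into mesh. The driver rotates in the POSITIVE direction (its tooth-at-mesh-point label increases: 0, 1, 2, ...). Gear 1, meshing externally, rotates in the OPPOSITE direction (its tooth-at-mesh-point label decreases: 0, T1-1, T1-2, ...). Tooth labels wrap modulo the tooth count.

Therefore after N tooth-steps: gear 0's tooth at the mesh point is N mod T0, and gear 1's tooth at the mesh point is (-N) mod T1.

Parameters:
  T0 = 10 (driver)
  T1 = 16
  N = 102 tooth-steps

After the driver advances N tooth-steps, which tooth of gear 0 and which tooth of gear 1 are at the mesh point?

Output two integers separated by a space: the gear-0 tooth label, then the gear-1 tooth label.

Gear 0 (driver, T0=10): tooth at mesh = N mod T0
  102 = 10 * 10 + 2, so 102 mod 10 = 2
  gear 0 tooth = 2
Gear 1 (driven, T1=16): tooth at mesh = (-N) mod T1
  102 = 6 * 16 + 6, so 102 mod 16 = 6
  (-102) mod 16 = (-6) mod 16 = 16 - 6 = 10
Mesh after 102 steps: gear-0 tooth 2 meets gear-1 tooth 10

Answer: 2 10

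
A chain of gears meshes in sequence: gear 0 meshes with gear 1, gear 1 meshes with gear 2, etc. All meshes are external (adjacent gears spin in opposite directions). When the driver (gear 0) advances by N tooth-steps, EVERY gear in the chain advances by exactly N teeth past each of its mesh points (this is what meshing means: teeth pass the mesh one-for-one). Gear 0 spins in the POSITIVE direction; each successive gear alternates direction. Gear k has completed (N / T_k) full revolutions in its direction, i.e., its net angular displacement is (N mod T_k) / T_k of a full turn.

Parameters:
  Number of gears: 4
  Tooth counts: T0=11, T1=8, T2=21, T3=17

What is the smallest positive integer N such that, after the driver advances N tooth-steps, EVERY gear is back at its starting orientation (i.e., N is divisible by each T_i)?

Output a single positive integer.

Answer: 31416

Derivation:
Gear k returns to start when N is a multiple of T_k.
All gears at start simultaneously when N is a common multiple of [11, 8, 21, 17]; the smallest such N is lcm(11, 8, 21, 17).
Start: lcm = T0 = 11
Fold in T1=8: gcd(11, 8) = 1; lcm(11, 8) = 11 * 8 / 1 = 88 / 1 = 88
Fold in T2=21: gcd(88, 21) = 1; lcm(88, 21) = 88 * 21 / 1 = 1848 / 1 = 1848
Fold in T3=17: gcd(1848, 17) = 1; lcm(1848, 17) = 1848 * 17 / 1 = 31416 / 1 = 31416
Full cycle length = 31416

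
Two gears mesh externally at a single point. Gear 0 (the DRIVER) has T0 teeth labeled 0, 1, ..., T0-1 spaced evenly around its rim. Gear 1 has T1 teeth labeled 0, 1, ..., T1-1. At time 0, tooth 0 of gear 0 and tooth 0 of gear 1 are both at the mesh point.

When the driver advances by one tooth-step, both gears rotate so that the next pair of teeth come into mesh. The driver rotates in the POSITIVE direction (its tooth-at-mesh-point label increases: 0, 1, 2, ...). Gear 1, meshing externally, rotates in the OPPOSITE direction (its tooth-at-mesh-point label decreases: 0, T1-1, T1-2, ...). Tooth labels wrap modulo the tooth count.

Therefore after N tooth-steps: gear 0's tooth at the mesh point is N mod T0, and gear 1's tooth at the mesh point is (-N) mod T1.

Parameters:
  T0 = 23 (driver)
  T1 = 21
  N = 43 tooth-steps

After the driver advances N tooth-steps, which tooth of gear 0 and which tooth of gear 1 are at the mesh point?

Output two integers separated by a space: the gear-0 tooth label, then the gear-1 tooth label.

Answer: 20 20

Derivation:
Gear 0 (driver, T0=23): tooth at mesh = N mod T0
  43 = 1 * 23 + 20, so 43 mod 23 = 20
  gear 0 tooth = 20
Gear 1 (driven, T1=21): tooth at mesh = (-N) mod T1
  43 = 2 * 21 + 1, so 43 mod 21 = 1
  (-43) mod 21 = (-1) mod 21 = 21 - 1 = 20
Mesh after 43 steps: gear-0 tooth 20 meets gear-1 tooth 20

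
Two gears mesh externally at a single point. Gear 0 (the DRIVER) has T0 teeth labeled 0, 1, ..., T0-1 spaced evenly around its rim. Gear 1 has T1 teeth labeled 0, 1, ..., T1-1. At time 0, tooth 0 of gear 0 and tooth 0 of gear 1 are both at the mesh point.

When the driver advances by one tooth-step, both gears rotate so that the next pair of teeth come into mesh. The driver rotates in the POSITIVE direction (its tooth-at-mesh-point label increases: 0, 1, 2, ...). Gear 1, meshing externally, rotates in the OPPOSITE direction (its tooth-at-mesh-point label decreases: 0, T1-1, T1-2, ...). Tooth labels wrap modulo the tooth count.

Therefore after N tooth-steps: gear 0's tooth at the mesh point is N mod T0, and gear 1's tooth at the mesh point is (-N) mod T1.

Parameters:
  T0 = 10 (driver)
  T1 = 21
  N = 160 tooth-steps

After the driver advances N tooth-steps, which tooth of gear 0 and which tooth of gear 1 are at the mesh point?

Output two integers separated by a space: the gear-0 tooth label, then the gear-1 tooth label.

Answer: 0 8

Derivation:
Gear 0 (driver, T0=10): tooth at mesh = N mod T0
  160 = 16 * 10 + 0, so 160 mod 10 = 0
  gear 0 tooth = 0
Gear 1 (driven, T1=21): tooth at mesh = (-N) mod T1
  160 = 7 * 21 + 13, so 160 mod 21 = 13
  (-160) mod 21 = (-13) mod 21 = 21 - 13 = 8
Mesh after 160 steps: gear-0 tooth 0 meets gear-1 tooth 8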